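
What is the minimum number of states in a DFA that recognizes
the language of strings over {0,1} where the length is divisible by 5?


States track (length) mod 5.
Need 5 states: one per remainder 0..4; accept = remainder 0.

5


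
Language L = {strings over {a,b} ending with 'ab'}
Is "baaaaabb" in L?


last two symbols = 'bb'

No, "baaaaabb" is not in L


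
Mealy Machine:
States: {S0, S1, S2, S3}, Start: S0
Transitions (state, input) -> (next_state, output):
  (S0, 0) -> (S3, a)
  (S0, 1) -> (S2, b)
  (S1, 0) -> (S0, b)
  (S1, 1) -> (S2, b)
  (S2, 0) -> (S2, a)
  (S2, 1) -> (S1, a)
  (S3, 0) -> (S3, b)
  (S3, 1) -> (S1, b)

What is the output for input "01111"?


Step-by-step:
  (S0, 0) -> (S3, a)
  (S3, 1) -> (S1, b)
  (S1, 1) -> (S2, b)
  (S2, 1) -> (S1, a)
  (S1, 1) -> (S2, b)

"abbab"


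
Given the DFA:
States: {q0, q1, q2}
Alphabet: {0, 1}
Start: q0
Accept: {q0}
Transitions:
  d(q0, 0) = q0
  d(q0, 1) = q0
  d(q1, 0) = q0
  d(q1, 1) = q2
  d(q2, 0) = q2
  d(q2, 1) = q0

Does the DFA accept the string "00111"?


Trace: q0 -> q0 -> q0 -> q0 -> q0 -> q0
Final state: q0
Accept states: {q0}

Yes, accepted (final state q0 is an accept state)


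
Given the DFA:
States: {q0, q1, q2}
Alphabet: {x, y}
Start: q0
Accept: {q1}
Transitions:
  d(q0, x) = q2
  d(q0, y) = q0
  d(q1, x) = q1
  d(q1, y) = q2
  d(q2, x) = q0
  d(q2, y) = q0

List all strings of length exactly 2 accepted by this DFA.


All strings of length 2: 4 total
Accepted: 0

None


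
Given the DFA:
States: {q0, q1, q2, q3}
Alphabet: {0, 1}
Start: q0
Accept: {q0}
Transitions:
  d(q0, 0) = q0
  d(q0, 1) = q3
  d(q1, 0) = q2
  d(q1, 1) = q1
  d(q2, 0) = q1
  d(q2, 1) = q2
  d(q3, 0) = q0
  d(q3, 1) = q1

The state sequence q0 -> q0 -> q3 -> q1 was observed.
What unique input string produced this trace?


Trace back each transition to find the symbol:
  q0 --[0]--> q0
  q0 --[1]--> q3
  q3 --[1]--> q1

"011"


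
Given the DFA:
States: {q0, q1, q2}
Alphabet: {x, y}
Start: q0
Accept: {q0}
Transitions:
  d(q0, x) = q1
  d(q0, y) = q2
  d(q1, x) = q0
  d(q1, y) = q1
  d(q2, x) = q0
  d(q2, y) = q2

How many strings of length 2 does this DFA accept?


Enumerating all length-2 strings:
  "xx" -> q0 [accept]
  "xy" -> q1 [reject]
  "yx" -> q0 [accept]
  "yy" -> q2 [reject]

2 out of 4


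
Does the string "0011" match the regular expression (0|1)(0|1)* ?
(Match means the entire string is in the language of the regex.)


|string| = 4; first = '0'; last = '1'

Yes, "0011" matches (0|1)(0|1)*


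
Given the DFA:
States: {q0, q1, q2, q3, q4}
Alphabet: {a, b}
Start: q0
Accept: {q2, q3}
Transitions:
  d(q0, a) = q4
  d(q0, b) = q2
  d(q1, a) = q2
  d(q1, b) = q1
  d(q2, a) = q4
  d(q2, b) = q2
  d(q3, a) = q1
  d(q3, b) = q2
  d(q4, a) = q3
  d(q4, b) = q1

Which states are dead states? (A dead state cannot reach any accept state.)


Forward reachability from each state:
  q0 -> reaches accept state q2 (live)
  q1 -> reaches accept state q2 (live)
  q2 -> reaches accept state q2 (live)
  q3 -> reaches accept state q2 (live)
  q4 -> reaches accept state q2 (live)

None (all states can reach an accept state)


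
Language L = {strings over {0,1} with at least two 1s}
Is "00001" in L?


count('1') = 1

No, "00001" is not in L


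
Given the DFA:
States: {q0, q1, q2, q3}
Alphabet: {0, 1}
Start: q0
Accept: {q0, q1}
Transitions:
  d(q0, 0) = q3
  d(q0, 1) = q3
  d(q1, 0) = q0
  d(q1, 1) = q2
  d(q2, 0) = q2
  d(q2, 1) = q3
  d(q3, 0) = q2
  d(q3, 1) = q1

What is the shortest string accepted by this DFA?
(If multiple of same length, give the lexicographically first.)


BFS by string length (lex-first path to each state shown):
  len 0: q0<-""
Found accept state at length 0.

"" (empty string)


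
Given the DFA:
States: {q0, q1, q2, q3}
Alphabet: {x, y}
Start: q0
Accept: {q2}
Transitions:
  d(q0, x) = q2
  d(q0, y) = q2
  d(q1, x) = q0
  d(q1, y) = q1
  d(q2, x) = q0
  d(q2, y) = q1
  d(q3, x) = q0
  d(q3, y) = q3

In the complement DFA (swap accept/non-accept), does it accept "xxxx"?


Trace: q0 -> q2 -> q0 -> q2 -> q0
Final: q0
Original accept: {q2}
Complement: q0 is not in original accept

Yes, complement accepts (original rejects)


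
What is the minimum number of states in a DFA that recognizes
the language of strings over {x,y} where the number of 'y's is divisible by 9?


States track (count of 'y') mod 9.
Need 9 states: one per remainder 0..8; accept = remainder 0.

9


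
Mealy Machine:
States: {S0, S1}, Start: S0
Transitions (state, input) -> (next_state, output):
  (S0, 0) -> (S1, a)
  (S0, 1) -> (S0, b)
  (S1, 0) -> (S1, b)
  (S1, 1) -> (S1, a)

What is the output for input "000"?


Step-by-step:
  (S0, 0) -> (S1, a)
  (S1, 0) -> (S1, b)
  (S1, 0) -> (S1, b)

"abb"


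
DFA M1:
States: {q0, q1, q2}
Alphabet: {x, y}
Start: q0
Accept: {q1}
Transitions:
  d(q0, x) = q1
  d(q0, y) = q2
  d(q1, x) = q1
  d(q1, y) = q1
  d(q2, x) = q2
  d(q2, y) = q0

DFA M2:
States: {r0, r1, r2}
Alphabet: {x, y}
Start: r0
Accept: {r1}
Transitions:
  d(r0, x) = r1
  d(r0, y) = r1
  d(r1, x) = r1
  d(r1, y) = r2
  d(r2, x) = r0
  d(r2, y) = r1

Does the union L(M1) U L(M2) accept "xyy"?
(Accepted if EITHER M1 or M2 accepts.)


M1: final=q1 accepted=True
M2: final=r1 accepted=True

Yes, union accepts


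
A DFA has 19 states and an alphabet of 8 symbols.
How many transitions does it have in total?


Each state has exactly one transition per symbol.
19 * 8 = 152

152


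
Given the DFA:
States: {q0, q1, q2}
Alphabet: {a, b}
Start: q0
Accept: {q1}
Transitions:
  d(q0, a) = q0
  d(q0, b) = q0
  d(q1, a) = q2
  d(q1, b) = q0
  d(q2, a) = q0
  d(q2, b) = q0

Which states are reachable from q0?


BFS from q0:
  layer 0: {q0}

{q0}


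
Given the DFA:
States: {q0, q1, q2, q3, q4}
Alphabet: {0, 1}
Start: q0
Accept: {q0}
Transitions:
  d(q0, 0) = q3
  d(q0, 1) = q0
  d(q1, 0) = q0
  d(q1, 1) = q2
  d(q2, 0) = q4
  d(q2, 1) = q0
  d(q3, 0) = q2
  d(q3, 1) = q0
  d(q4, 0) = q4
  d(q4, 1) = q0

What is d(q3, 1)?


Looking up transition d(q3, 1)

q0


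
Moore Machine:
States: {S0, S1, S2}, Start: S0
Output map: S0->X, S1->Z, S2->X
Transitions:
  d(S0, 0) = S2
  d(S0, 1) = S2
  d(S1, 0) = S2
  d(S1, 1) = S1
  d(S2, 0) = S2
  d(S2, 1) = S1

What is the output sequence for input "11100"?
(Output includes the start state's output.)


Start: S0 (output X)
  --1--> S2 (output X)
  --1--> S1 (output Z)
  --1--> S1 (output Z)
  --0--> S2 (output X)
  --0--> S2 (output X)

"XXZZXX"


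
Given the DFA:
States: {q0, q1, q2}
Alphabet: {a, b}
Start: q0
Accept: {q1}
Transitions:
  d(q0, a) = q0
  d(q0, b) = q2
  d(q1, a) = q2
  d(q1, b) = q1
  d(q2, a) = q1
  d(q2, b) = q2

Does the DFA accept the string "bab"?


Trace: q0 -> q2 -> q1 -> q1
Final state: q1
Accept states: {q1}

Yes, accepted (final state q1 is an accept state)


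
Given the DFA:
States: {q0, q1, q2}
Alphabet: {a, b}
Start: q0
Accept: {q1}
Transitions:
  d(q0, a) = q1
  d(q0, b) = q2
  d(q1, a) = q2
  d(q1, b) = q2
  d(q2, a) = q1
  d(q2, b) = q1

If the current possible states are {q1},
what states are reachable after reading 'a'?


Apply transition on 'a' from each current state:
  d(q1, a) = q2

{q2}


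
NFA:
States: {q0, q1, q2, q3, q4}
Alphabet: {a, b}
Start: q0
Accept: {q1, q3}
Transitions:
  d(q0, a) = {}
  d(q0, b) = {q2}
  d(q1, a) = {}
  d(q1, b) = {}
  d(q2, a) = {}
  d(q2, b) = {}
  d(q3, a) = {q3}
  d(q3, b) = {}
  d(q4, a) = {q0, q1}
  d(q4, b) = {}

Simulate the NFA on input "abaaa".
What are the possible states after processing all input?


Start: {q0}
  --a--> {}
  --b--> {}
  --a--> {}
  --a--> {}
  --a--> {}

{} (empty set, no valid transitions)


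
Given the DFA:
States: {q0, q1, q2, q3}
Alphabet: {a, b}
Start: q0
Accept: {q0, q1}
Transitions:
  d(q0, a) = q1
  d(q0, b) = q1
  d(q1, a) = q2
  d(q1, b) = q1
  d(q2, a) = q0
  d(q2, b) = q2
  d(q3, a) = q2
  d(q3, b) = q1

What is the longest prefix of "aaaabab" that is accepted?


Run the DFA, marking each prefix where the state is accepting:
  "" -> q0 [accept]
  "a" -> q1 [accept]
  "aa" -> q2 [reject]
  "aaa" -> q0 [accept]
  "aaaa" -> q1 [accept]
  "aaaab" -> q1 [accept]
  "aaaaba" -> q2 [reject]
  "aaaabab" -> q2 [reject]

"aaaab"


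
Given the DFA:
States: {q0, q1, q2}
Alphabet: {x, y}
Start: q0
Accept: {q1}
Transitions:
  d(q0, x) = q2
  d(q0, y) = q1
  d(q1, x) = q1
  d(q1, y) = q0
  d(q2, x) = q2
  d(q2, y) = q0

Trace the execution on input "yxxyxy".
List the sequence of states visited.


Input: yxxyxy
d(q0, y) = q1
d(q1, x) = q1
d(q1, x) = q1
d(q1, y) = q0
d(q0, x) = q2
d(q2, y) = q0


q0 -> q1 -> q1 -> q1 -> q0 -> q2 -> q0


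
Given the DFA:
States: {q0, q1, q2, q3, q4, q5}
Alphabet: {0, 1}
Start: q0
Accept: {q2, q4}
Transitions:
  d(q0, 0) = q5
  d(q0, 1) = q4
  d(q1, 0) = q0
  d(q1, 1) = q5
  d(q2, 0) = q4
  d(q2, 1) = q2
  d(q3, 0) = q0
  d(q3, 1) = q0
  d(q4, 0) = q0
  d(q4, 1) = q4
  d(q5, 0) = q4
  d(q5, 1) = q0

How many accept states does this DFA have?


Accept states listed: {q2, q4}
Counting: q2(1) q4(2)

2


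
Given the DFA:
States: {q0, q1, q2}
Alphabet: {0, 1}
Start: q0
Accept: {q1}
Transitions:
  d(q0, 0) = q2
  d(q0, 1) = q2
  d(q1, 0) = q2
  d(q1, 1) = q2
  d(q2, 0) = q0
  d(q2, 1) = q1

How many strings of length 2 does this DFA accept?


Enumerating all length-2 strings:
  "00" -> q0 [reject]
  "01" -> q1 [accept]
  "10" -> q0 [reject]
  "11" -> q1 [accept]

2 out of 4


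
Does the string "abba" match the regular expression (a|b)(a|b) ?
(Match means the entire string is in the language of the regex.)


|string| = 4; first = 'a'; last = 'a'

No, "abba" does not match (a|b)(a|b)


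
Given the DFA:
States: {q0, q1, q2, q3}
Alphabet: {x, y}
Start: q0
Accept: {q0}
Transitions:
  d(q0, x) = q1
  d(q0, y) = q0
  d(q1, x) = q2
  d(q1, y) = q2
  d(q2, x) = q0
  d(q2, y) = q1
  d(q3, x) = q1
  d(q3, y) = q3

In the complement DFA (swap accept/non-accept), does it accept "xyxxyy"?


Trace: q0 -> q1 -> q2 -> q0 -> q1 -> q2 -> q1
Final: q1
Original accept: {q0}
Complement: q1 is not in original accept

Yes, complement accepts (original rejects)


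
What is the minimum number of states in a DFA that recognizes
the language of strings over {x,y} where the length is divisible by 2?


States track (length) mod 2.
Need 2 states: one per remainder 0..1; accept = remainder 0.

2


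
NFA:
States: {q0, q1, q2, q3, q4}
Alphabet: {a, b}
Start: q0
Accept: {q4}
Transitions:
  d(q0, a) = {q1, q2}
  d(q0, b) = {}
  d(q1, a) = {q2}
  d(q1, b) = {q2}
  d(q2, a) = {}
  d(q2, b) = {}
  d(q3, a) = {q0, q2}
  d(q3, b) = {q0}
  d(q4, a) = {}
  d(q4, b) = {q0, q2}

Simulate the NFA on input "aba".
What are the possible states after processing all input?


Start: {q0}
  --a--> {q1, q2}
  --b--> {q2}
  --a--> {}

{} (empty set, no valid transitions)


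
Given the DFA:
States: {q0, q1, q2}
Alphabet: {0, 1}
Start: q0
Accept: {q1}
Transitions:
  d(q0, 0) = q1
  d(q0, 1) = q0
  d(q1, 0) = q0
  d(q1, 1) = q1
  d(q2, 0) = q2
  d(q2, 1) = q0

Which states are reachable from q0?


BFS from q0:
  layer 0: {q0}
  layer 1: {q1}

{q0, q1}


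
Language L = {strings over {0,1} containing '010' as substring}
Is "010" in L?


'010' occurs at index 0

Yes, "010" is in L


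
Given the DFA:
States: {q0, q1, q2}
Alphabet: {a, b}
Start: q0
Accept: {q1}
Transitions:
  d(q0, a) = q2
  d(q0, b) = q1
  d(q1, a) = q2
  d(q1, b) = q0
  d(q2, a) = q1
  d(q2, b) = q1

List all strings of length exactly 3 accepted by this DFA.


All strings of length 3: 8 total
Accepted: 3

"baa", "bab", "bbb"


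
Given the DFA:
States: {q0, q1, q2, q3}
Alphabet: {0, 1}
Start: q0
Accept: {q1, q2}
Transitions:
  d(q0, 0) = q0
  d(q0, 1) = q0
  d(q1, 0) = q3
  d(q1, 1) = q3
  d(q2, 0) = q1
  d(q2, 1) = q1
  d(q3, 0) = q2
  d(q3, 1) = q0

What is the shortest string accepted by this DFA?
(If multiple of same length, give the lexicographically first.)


BFS by string length (lex-first path to each state shown):
  len 0: q0<-""
  len 1: q0<-"0"
  len 2: q0<-"00"
  len 3: q0<-"000"
  len 4: q0<-"0000"
  len 5: q0<-"00000"
  len 6: q0<-"000000"
  len 7: q0<-"0000000"
  len 8: q0<-"00000000"

No string accepted (empty language)


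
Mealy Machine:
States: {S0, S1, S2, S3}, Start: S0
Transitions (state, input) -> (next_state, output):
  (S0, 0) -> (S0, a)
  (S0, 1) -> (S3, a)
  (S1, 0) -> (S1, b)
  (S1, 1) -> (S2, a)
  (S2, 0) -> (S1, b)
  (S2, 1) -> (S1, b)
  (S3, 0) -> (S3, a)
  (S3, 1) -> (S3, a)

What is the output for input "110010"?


Step-by-step:
  (S0, 1) -> (S3, a)
  (S3, 1) -> (S3, a)
  (S3, 0) -> (S3, a)
  (S3, 0) -> (S3, a)
  (S3, 1) -> (S3, a)
  (S3, 0) -> (S3, a)

"aaaaaa"


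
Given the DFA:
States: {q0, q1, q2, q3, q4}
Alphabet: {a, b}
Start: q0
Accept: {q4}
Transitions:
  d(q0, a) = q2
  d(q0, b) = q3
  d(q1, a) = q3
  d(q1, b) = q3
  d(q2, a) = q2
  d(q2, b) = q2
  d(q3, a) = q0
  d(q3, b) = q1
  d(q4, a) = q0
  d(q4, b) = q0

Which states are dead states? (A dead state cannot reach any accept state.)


Forward reachability from each state:
  q0 -> reaches {q0, q1, q2, q3}, no accept state (dead)
  q1 -> reaches {q0, q1, q2, q3}, no accept state (dead)
  q2 -> reaches {q2}, no accept state (dead)
  q3 -> reaches {q0, q1, q2, q3}, no accept state (dead)
  q4 -> reaches accept state q4 (live)

{q0, q1, q2, q3}


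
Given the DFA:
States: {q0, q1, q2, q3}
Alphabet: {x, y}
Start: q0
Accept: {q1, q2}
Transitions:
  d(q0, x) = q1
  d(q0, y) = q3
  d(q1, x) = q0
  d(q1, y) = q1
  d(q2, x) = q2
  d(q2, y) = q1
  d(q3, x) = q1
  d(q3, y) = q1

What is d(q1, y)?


Looking up transition d(q1, y)

q1


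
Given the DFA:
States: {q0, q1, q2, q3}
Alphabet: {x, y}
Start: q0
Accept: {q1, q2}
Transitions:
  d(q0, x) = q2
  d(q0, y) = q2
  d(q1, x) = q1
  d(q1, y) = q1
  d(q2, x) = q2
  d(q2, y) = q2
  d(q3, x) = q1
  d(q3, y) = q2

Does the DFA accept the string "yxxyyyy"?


Trace: q0 -> q2 -> q2 -> q2 -> q2 -> q2 -> q2 -> q2
Final state: q2
Accept states: {q1, q2}

Yes, accepted (final state q2 is an accept state)


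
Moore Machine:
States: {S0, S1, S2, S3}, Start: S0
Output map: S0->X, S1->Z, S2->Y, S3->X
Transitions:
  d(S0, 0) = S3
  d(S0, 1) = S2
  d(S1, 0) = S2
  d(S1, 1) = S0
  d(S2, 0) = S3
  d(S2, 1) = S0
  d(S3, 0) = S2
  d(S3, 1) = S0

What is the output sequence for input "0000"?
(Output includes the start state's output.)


Start: S0 (output X)
  --0--> S3 (output X)
  --0--> S2 (output Y)
  --0--> S3 (output X)
  --0--> S2 (output Y)

"XXYXY"


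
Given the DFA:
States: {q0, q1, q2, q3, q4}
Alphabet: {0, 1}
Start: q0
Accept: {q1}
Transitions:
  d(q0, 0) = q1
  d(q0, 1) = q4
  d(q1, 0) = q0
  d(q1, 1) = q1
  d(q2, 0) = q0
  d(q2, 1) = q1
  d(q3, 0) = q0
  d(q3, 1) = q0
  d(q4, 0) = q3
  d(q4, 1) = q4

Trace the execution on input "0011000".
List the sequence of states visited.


Input: 0011000
d(q0, 0) = q1
d(q1, 0) = q0
d(q0, 1) = q4
d(q4, 1) = q4
d(q4, 0) = q3
d(q3, 0) = q0
d(q0, 0) = q1


q0 -> q1 -> q0 -> q4 -> q4 -> q3 -> q0 -> q1


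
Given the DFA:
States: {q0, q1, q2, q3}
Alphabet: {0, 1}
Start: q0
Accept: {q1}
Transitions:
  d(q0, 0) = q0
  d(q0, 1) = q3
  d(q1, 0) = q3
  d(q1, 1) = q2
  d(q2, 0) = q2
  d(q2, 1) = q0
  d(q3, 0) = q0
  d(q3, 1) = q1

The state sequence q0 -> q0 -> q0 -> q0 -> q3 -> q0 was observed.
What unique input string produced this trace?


Trace back each transition to find the symbol:
  q0 --[0]--> q0
  q0 --[0]--> q0
  q0 --[0]--> q0
  q0 --[1]--> q3
  q3 --[0]--> q0

"00010"


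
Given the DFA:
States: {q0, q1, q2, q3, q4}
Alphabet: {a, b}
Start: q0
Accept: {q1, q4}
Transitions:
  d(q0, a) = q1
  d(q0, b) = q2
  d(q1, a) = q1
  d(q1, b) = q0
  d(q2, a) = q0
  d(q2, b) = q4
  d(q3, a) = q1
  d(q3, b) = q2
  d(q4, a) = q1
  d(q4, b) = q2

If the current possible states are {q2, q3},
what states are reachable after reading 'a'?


Apply transition on 'a' from each current state:
  d(q2, a) = q0
  d(q3, a) = q1

{q0, q1}


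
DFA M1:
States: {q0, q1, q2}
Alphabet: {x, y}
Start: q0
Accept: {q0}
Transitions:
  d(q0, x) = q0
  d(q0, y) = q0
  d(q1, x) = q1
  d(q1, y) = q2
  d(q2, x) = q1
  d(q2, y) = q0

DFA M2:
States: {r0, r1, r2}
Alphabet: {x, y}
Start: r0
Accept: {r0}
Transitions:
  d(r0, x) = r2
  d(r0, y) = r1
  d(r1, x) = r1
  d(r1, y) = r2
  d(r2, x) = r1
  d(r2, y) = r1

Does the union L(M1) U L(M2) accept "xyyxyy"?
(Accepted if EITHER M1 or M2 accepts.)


M1: final=q0 accepted=True
M2: final=r1 accepted=False

Yes, union accepts


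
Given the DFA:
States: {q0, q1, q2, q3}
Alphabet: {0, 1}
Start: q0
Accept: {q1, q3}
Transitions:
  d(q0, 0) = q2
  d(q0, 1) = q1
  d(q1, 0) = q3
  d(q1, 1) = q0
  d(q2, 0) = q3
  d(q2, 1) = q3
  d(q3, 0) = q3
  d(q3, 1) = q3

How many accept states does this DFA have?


Accept states listed: {q1, q3}
Counting: q1(1) q3(2)

2


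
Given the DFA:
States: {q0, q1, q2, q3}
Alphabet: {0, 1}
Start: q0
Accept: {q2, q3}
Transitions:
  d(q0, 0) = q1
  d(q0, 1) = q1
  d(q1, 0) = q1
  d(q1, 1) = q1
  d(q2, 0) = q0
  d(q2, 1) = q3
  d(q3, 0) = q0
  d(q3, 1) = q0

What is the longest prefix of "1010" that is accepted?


Run the DFA, marking each prefix where the state is accepting:
  "" -> q0 [reject]
  "1" -> q1 [reject]
  "10" -> q1 [reject]
  "101" -> q1 [reject]
  "1010" -> q1 [reject]

No prefix is accepted


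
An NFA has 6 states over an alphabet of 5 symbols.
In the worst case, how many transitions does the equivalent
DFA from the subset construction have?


Subset construction: one DFA state per subset of NFA states = 2^6 = 64 states.
Each DFA state has 5 outgoing transitions: 64 * 5 = 320

320


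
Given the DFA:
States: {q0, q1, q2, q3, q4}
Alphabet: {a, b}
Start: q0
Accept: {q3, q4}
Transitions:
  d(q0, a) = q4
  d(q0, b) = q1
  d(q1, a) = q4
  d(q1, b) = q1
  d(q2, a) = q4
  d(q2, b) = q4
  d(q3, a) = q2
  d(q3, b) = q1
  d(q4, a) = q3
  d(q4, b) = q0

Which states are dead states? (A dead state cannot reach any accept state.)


Forward reachability from each state:
  q0 -> reaches accept state q3 (live)
  q1 -> reaches accept state q3 (live)
  q2 -> reaches accept state q3 (live)
  q3 -> reaches accept state q3 (live)
  q4 -> reaches accept state q3 (live)

None (all states can reach an accept state)


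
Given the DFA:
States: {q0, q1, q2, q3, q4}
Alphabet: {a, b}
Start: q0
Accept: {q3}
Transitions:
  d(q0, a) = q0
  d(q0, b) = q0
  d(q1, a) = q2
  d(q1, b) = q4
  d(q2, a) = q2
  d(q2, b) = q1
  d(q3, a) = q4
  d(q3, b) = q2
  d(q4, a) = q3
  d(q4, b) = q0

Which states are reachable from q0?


BFS from q0:
  layer 0: {q0}

{q0}


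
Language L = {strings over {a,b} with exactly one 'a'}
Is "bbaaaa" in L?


count('a') = 4

No, "bbaaaa" is not in L


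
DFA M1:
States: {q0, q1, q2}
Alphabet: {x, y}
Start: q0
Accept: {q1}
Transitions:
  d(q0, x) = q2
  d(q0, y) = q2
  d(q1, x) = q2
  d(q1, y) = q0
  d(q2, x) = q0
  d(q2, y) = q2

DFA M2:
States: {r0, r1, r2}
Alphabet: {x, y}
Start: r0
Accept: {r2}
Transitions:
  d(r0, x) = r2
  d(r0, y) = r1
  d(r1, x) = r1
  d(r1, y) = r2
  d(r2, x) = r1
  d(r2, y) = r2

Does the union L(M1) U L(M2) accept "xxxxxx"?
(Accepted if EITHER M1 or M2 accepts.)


M1: final=q0 accepted=False
M2: final=r1 accepted=False

No, union rejects (neither accepts)


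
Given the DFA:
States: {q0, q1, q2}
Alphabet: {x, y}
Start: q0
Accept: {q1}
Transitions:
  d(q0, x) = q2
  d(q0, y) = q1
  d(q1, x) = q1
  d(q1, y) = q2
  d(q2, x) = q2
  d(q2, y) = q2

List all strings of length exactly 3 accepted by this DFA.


All strings of length 3: 8 total
Accepted: 1

"yxx"


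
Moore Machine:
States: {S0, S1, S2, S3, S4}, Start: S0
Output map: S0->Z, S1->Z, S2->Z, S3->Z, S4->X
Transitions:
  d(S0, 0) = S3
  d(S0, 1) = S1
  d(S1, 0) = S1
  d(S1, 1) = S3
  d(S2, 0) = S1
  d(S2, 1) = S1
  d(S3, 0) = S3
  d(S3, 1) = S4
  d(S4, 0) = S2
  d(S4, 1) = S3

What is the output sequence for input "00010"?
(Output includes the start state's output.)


Start: S0 (output Z)
  --0--> S3 (output Z)
  --0--> S3 (output Z)
  --0--> S3 (output Z)
  --1--> S4 (output X)
  --0--> S2 (output Z)

"ZZZZXZ"


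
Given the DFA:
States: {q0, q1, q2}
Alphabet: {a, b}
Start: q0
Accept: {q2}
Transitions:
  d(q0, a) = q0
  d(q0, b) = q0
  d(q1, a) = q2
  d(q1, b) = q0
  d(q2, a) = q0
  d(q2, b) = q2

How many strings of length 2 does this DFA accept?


Enumerating all length-2 strings:
  "aa" -> q0 [reject]
  "ab" -> q0 [reject]
  "ba" -> q0 [reject]
  "bb" -> q0 [reject]

0 out of 4


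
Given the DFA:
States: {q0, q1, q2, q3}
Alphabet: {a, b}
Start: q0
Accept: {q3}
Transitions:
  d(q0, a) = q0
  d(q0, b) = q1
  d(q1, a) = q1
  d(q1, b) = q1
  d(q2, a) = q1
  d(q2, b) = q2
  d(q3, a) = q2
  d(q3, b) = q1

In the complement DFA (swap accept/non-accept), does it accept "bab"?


Trace: q0 -> q1 -> q1 -> q1
Final: q1
Original accept: {q3}
Complement: q1 is not in original accept

Yes, complement accepts (original rejects)


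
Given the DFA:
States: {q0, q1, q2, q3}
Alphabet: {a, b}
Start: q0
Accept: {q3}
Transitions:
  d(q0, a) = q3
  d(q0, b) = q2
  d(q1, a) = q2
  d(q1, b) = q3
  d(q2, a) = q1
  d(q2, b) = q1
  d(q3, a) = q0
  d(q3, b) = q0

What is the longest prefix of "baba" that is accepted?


Run the DFA, marking each prefix where the state is accepting:
  "" -> q0 [reject]
  "b" -> q2 [reject]
  "ba" -> q1 [reject]
  "bab" -> q3 [accept]
  "baba" -> q0 [reject]

"bab"


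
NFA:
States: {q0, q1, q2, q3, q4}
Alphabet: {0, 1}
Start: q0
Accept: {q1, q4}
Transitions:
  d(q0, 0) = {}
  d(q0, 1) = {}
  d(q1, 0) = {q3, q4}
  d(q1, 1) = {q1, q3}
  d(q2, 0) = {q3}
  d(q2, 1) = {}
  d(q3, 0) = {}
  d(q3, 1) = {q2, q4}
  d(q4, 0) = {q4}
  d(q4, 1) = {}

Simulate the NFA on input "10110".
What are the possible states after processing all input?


Start: {q0}
  --1--> {}
  --0--> {}
  --1--> {}
  --1--> {}
  --0--> {}

{} (empty set, no valid transitions)


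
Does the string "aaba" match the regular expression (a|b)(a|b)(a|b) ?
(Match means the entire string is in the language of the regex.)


|string| = 4; first = 'a'; last = 'a'

No, "aaba" does not match (a|b)(a|b)(a|b)


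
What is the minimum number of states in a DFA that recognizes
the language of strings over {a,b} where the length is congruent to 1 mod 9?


States track (length) mod 9.
Need 9 states: one per remainder 0..8; accept = remainder 1.

9


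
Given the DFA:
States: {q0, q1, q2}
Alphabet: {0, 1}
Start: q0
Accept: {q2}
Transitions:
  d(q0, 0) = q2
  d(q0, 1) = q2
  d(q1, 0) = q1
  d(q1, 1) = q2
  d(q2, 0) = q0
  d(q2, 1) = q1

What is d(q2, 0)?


Looking up transition d(q2, 0)

q0


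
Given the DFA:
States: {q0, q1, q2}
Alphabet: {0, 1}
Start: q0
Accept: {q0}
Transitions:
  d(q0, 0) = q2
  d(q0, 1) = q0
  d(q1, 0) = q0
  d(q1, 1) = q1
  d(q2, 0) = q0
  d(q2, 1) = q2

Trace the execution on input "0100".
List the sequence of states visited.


Input: 0100
d(q0, 0) = q2
d(q2, 1) = q2
d(q2, 0) = q0
d(q0, 0) = q2


q0 -> q2 -> q2 -> q0 -> q2


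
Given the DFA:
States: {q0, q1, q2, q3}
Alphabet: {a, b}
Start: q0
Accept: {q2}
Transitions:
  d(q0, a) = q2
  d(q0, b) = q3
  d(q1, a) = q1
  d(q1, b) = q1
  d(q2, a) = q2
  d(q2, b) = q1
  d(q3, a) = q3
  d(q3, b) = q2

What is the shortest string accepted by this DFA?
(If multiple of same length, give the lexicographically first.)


BFS by string length (lex-first path to each state shown):
  len 0: q0<-""
  len 1: q2<-"a", q3<-"b"
Found accept state at length 1.

"a"


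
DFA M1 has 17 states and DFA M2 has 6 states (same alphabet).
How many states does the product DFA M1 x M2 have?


Product construction pairs every M1 state with every M2 state.
17 * 6 = 102

102


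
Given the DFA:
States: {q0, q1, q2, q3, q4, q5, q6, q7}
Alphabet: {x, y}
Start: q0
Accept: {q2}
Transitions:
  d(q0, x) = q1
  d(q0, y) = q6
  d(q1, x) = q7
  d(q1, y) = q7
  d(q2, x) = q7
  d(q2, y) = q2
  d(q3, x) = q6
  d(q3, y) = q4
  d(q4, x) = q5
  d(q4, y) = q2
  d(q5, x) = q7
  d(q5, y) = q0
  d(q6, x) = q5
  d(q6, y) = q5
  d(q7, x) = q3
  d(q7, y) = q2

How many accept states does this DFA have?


Accept states listed: {q2}
Counting: q2(1)

1


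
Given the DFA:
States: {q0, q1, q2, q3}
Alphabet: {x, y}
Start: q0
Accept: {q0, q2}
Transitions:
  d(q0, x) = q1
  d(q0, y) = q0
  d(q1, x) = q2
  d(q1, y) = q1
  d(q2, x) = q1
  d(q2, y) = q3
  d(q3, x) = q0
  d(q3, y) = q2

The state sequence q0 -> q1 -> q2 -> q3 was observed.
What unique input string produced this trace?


Trace back each transition to find the symbol:
  q0 --[x]--> q1
  q1 --[x]--> q2
  q2 --[y]--> q3

"xxy"


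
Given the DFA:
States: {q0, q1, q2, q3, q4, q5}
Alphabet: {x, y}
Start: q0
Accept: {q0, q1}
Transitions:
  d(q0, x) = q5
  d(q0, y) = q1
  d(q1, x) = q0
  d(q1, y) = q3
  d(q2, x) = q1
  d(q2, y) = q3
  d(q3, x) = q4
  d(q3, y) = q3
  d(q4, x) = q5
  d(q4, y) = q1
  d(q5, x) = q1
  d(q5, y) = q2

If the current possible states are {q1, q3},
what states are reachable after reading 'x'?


Apply transition on 'x' from each current state:
  d(q1, x) = q0
  d(q3, x) = q4

{q0, q4}


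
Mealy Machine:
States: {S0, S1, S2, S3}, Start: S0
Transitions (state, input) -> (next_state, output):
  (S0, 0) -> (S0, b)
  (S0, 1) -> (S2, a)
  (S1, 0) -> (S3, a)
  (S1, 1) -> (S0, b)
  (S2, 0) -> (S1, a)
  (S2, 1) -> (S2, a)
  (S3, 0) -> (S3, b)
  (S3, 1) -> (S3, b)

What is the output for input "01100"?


Step-by-step:
  (S0, 0) -> (S0, b)
  (S0, 1) -> (S2, a)
  (S2, 1) -> (S2, a)
  (S2, 0) -> (S1, a)
  (S1, 0) -> (S3, a)

"baaaa"


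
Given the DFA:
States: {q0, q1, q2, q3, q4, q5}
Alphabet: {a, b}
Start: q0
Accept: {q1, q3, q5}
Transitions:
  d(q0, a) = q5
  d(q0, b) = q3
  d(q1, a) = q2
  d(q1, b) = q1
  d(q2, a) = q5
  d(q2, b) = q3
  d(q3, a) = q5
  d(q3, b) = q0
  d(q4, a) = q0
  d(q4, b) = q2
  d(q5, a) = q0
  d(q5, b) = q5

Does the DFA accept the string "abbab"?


Trace: q0 -> q5 -> q5 -> q5 -> q0 -> q3
Final state: q3
Accept states: {q1, q3, q5}

Yes, accepted (final state q3 is an accept state)


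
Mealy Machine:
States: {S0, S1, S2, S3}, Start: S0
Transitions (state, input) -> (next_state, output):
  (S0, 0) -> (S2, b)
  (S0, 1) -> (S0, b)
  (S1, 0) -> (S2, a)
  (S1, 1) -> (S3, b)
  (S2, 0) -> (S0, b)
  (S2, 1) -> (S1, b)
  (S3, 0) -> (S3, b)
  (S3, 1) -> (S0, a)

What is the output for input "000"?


Step-by-step:
  (S0, 0) -> (S2, b)
  (S2, 0) -> (S0, b)
  (S0, 0) -> (S2, b)

"bbb"


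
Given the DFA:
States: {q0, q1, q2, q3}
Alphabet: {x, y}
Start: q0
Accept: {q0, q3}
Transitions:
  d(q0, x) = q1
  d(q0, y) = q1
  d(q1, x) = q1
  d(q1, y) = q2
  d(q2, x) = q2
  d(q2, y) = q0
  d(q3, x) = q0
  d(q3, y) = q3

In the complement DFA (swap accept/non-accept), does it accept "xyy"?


Trace: q0 -> q1 -> q2 -> q0
Final: q0
Original accept: {q0, q3}
Complement: q0 is in original accept

No, complement rejects (original accepts)


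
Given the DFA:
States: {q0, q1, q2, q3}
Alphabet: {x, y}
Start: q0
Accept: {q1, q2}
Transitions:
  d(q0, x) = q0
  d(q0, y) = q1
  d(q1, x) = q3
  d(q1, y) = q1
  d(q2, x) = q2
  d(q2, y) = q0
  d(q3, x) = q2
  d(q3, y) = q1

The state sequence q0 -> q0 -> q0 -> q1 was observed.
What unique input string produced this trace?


Trace back each transition to find the symbol:
  q0 --[x]--> q0
  q0 --[x]--> q0
  q0 --[y]--> q1

"xxy"


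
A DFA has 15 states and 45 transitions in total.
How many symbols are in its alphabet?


Each state has exactly one transition per symbol.
|alphabet| = transitions / states = 45 / 15 = 3

3


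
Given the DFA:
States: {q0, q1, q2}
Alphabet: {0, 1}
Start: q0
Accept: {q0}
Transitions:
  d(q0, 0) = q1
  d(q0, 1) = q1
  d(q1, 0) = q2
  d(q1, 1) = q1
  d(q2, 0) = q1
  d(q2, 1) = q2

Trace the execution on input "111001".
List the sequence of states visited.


Input: 111001
d(q0, 1) = q1
d(q1, 1) = q1
d(q1, 1) = q1
d(q1, 0) = q2
d(q2, 0) = q1
d(q1, 1) = q1


q0 -> q1 -> q1 -> q1 -> q2 -> q1 -> q1


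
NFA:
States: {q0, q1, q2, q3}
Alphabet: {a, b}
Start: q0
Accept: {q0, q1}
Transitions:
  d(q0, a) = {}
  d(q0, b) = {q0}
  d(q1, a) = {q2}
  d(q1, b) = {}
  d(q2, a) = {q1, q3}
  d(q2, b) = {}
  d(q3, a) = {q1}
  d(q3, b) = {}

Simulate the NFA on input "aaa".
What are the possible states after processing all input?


Start: {q0}
  --a--> {}
  --a--> {}
  --a--> {}

{} (empty set, no valid transitions)


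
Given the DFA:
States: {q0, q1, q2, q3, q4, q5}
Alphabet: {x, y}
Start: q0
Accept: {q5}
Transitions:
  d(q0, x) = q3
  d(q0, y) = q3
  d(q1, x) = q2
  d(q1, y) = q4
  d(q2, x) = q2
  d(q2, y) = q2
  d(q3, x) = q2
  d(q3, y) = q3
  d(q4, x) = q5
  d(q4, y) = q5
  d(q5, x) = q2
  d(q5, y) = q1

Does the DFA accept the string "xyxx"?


Trace: q0 -> q3 -> q3 -> q2 -> q2
Final state: q2
Accept states: {q5}

No, rejected (final state q2 is not an accept state)


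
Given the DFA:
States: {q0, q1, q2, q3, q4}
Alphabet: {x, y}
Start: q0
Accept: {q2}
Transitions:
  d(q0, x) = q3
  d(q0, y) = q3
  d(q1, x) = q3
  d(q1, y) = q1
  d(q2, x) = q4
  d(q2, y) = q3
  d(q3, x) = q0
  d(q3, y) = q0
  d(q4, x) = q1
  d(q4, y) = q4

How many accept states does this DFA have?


Accept states listed: {q2}
Counting: q2(1)

1


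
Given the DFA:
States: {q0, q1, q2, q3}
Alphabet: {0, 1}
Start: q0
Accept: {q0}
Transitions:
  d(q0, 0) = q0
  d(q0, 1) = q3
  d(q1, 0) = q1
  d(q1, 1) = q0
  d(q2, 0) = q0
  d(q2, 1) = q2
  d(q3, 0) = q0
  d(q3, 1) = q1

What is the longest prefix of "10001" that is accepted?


Run the DFA, marking each prefix where the state is accepting:
  "" -> q0 [accept]
  "1" -> q3 [reject]
  "10" -> q0 [accept]
  "100" -> q0 [accept]
  "1000" -> q0 [accept]
  "10001" -> q3 [reject]

"1000"


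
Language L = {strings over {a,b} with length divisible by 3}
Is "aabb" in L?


length = 4; 4 mod 3 = 1

No, "aabb" is not in L


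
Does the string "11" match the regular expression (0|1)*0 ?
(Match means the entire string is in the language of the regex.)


|string| = 2; first = '1'; last = '1'

No, "11" does not match (0|1)*0


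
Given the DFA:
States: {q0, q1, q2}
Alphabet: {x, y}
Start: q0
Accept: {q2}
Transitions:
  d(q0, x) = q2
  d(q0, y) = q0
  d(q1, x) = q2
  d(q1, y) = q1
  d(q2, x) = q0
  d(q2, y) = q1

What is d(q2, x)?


Looking up transition d(q2, x)

q0


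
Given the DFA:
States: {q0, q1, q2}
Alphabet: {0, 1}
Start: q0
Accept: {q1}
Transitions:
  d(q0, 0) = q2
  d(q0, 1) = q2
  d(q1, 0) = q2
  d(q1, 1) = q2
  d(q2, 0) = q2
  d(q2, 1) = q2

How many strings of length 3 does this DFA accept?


Enumerating all length-3 strings:
  "000" -> q2 [reject]
  "001" -> q2 [reject]
  "010" -> q2 [reject]
  "011" -> q2 [reject]
  "100" -> q2 [reject]
  "101" -> q2 [reject]
  "110" -> q2 [reject]
  "111" -> q2 [reject]

0 out of 8


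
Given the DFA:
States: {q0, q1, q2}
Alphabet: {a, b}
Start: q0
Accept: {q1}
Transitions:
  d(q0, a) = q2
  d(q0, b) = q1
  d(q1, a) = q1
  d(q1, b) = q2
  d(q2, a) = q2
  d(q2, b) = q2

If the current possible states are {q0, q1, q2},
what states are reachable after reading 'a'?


Apply transition on 'a' from each current state:
  d(q0, a) = q2
  d(q1, a) = q1
  d(q2, a) = q2

{q1, q2}


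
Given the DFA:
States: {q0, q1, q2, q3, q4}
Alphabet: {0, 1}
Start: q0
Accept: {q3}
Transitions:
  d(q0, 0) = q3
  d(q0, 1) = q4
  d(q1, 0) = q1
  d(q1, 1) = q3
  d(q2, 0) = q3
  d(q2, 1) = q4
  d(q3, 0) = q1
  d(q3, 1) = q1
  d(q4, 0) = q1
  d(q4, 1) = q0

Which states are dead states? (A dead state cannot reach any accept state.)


Forward reachability from each state:
  q0 -> reaches accept state q3 (live)
  q1 -> reaches accept state q3 (live)
  q2 -> reaches accept state q3 (live)
  q3 -> reaches accept state q3 (live)
  q4 -> reaches accept state q3 (live)

None (all states can reach an accept state)


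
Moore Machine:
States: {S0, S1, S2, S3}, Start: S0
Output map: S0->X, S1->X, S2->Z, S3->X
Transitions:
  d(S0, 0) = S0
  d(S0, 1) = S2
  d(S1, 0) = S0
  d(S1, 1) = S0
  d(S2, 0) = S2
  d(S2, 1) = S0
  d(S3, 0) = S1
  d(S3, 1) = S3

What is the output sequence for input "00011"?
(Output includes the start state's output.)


Start: S0 (output X)
  --0--> S0 (output X)
  --0--> S0 (output X)
  --0--> S0 (output X)
  --1--> S2 (output Z)
  --1--> S0 (output X)

"XXXXZX"


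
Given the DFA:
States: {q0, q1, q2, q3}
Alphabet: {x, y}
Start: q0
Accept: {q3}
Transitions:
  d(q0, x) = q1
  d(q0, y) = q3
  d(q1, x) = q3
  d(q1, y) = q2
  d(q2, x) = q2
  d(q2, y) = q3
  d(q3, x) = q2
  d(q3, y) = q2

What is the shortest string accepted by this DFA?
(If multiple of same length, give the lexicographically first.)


BFS by string length (lex-first path to each state shown):
  len 0: q0<-""
  len 1: q1<-"x", q3<-"y"
Found accept state at length 1.

"y"


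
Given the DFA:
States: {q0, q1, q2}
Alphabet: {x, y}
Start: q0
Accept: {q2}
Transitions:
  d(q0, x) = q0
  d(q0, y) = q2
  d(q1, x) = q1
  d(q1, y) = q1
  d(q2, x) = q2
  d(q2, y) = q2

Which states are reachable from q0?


BFS from q0:
  layer 0: {q0}
  layer 1: {q2}

{q0, q2}


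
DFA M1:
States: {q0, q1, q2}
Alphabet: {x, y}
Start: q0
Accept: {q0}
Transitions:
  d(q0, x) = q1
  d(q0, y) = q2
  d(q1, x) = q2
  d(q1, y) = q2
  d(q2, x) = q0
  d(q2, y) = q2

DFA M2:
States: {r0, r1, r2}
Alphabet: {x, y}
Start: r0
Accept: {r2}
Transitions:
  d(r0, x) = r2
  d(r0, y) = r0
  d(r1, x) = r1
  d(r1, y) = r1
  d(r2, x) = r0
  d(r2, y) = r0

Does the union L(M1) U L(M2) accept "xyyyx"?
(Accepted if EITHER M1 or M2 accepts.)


M1: final=q0 accepted=True
M2: final=r2 accepted=True

Yes, union accepts


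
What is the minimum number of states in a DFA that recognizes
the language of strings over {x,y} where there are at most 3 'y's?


States: count = 0, 1, ..., 3 (all accepting; 4 states), plus a dead state for count > 3.
Total: 4 + 1 = 5.

5


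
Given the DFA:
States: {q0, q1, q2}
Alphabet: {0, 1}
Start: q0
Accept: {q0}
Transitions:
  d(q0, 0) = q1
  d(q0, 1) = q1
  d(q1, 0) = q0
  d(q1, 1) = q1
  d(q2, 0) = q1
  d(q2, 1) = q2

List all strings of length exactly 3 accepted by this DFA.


All strings of length 3: 8 total
Accepted: 2

"010", "110"


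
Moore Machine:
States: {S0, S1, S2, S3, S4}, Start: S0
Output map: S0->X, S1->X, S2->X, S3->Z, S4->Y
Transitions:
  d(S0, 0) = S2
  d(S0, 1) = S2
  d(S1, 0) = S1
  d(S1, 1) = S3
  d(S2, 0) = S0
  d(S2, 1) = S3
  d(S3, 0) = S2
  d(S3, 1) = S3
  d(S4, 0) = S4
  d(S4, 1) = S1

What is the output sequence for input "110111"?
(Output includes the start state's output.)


Start: S0 (output X)
  --1--> S2 (output X)
  --1--> S3 (output Z)
  --0--> S2 (output X)
  --1--> S3 (output Z)
  --1--> S3 (output Z)
  --1--> S3 (output Z)

"XXZXZZZ"


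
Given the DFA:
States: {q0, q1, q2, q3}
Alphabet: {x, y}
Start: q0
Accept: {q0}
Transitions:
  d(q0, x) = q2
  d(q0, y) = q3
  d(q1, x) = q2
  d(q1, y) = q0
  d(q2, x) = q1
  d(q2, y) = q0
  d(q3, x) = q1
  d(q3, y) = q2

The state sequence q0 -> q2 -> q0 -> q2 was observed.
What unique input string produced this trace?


Trace back each transition to find the symbol:
  q0 --[x]--> q2
  q2 --[y]--> q0
  q0 --[x]--> q2

"xyx"


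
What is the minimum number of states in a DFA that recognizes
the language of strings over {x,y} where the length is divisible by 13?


States track (length) mod 13.
Need 13 states: one per remainder 0..12; accept = remainder 0.

13


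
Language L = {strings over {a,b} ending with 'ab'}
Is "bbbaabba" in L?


last two symbols = 'ba'

No, "bbbaabba" is not in L


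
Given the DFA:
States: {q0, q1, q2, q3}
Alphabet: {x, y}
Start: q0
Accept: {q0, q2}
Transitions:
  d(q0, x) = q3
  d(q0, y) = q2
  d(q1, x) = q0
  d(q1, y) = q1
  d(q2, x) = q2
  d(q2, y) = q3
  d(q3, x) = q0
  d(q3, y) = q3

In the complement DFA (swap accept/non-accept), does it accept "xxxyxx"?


Trace: q0 -> q3 -> q0 -> q3 -> q3 -> q0 -> q3
Final: q3
Original accept: {q0, q2}
Complement: q3 is not in original accept

Yes, complement accepts (original rejects)


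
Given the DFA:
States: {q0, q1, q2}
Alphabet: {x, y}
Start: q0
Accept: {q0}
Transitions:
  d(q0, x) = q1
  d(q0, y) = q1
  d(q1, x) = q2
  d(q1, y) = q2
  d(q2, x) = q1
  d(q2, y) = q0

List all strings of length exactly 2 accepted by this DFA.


All strings of length 2: 4 total
Accepted: 0

None


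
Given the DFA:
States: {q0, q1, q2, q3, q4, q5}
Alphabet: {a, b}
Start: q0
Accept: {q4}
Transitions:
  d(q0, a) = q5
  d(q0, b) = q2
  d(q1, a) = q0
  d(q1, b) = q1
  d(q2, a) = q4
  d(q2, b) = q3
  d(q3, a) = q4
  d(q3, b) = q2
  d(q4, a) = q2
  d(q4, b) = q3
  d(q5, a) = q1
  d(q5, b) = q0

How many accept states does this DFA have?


Accept states listed: {q4}
Counting: q4(1)

1


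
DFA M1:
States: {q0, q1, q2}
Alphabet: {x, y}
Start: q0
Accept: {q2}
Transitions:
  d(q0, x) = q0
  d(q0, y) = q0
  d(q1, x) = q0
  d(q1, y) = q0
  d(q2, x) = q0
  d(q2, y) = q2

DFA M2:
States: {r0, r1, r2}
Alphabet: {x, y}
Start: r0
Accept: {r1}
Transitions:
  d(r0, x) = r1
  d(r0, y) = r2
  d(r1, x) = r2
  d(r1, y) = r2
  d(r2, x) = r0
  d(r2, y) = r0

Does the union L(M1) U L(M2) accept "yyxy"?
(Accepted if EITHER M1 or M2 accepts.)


M1: final=q0 accepted=False
M2: final=r2 accepted=False

No, union rejects (neither accepts)


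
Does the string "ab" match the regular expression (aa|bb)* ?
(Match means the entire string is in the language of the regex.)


|string| = 2; first = 'a'; last = 'b'

No, "ab" does not match (aa|bb)*


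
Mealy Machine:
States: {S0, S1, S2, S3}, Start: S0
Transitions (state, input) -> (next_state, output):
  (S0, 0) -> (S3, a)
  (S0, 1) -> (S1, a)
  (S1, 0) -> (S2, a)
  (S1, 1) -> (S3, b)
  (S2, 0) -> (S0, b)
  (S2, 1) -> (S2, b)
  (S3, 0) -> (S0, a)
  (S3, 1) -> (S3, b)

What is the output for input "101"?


Step-by-step:
  (S0, 1) -> (S1, a)
  (S1, 0) -> (S2, a)
  (S2, 1) -> (S2, b)

"aab"


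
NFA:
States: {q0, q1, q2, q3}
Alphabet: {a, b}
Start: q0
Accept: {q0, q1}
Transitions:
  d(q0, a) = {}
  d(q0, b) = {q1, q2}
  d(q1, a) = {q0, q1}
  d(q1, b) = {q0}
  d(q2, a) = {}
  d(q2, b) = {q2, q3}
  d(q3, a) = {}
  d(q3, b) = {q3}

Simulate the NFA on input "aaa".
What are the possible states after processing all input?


Start: {q0}
  --a--> {}
  --a--> {}
  --a--> {}

{} (empty set, no valid transitions)


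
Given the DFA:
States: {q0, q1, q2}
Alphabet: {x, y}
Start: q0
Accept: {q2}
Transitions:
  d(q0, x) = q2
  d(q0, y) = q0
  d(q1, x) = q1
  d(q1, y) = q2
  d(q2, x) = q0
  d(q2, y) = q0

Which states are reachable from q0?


BFS from q0:
  layer 0: {q0}
  layer 1: {q2}

{q0, q2}


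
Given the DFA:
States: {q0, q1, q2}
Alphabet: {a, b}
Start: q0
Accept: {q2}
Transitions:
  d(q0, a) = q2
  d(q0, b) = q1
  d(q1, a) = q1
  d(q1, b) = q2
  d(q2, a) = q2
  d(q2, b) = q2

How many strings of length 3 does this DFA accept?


Enumerating all length-3 strings:
  "aaa" -> q2 [accept]
  "aab" -> q2 [accept]
  "aba" -> q2 [accept]
  "abb" -> q2 [accept]
  "baa" -> q1 [reject]
  "bab" -> q2 [accept]
  "bba" -> q2 [accept]
  "bbb" -> q2 [accept]

7 out of 8


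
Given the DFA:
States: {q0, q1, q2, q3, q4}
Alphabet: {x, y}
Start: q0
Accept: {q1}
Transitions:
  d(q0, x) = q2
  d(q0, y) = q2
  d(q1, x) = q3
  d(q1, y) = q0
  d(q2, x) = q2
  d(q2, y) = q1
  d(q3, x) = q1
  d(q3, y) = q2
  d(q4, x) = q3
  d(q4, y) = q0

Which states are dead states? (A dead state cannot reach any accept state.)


Forward reachability from each state:
  q0 -> reaches accept state q1 (live)
  q1 -> reaches accept state q1 (live)
  q2 -> reaches accept state q1 (live)
  q3 -> reaches accept state q1 (live)
  q4 -> reaches accept state q1 (live)

None (all states can reach an accept state)


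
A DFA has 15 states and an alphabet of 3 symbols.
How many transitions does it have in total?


Each state has exactly one transition per symbol.
15 * 3 = 45

45


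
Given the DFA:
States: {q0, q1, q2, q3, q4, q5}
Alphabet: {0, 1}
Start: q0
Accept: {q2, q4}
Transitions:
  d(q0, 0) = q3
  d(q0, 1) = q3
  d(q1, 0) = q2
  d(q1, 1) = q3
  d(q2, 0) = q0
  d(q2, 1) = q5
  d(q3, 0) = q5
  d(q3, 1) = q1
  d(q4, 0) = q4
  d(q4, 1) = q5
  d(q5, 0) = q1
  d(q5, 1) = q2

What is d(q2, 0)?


Looking up transition d(q2, 0)

q0
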